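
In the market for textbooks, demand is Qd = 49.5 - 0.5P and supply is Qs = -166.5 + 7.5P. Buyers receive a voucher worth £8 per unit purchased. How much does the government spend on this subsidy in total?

Pre-subsidy: 49.5 - 0.5P = -166.5 + 7.5P gives P* = 27, Q* = 36.
With the rebate, buyers effectively pay Pb = Ps − 8, where Ps is the price sellers receive.
Demand in terms of Ps becomes Qd = 49.5 − 0.5(Ps − 8) = 53.5 - 0.5Ps. Setting this equal to supply: 53.5 - 0.5Ps = -166.5 + 7.5Ps, so Ps = 27.5.
Buyers pay Pb = 27.5 − 8 = 19.5; Q' = -166.5 + 7.5·27.5 = 39.75.
Government outlay = subsidy × quantity = 8 × 39.75 = 318.

Government cost = £318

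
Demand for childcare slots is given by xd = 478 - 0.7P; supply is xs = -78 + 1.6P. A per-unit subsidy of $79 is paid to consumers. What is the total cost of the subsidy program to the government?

Government cost = 3154786/115

Pre-subsidy: 478 - 0.7P = -78 + 1.6P gives P* = 5560/23, x* = 7102/23.
With the rebate, buyers effectively pay Pb = Ps − 79, where Ps is the price sellers receive.
Demand in terms of Ps becomes xd = 478 − 0.7(Ps − 79) = 533.3 - 0.7Ps. Setting this equal to supply: 533.3 - 0.7Ps = -78 + 1.6Ps, so Ps = 6113/23.
Buyers pay Pb = 6113/23 − 79 = 4296/23; x' = -78 + 1.6·(6113/23) = 39934/115.
Government outlay = subsidy × quantity = 79 × 39934/115 = 3154786/115.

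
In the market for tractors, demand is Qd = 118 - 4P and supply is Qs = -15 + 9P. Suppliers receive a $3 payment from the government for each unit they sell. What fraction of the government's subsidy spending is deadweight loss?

DWL / government spending = 9/185

Pre-subsidy: 118 - 4P = -15 + 9P gives P* = 133/13, Q* = 1002/13.
With the subsidy, sellers receive Ps = Pb + 3 for each unit, where Pb is the price buyers pay.
Supply in terms of Pb becomes Qs = -15 + 9(Pb + 3) = 12 + 9Pb. Setting this equal to demand: 118 - 4Pb = 12 + 9Pb, so Pb = 106/13.
Sellers receive Ps = 106/13 + 3 = 145/13; Q' = 118 − 4·(106/13) = 1110/13.
ΔCS = ½(1002/13 + 1110/13)(133/13 − 106/13) = 28512/169; ΔPS = ½(1002/13 + 1110/13)(145/13 − 133/13) = 12672/169.
Government spending = 3 × 1110/13 = 3330/13.
DWL = ½ × 3 × (1110/13 − 1002/13) = 162/13; fraction = (162/13) / (3330/13) = 9/185.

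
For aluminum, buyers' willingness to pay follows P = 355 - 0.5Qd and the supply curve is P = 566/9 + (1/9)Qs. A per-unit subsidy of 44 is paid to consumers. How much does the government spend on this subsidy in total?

Government cost = 24200

Pre-subsidy: 355 - 0.5Q = 566/9 + (1/9)Q gives Q* = 478 and P* = 116.
With the rebate, buyers effectively pay Pb = Ps − 44, where Ps is the price sellers receive.
On the curves, Pb = 355 - 0.5Q and Ps = 566/9 + (1/9)Q; the wedge Ps − Pb = 44 gives 566/9 + (1/9)Q − (355 - 0.5Q) = 44, so Q' = 550.
Then Pb = 355 − 0.5·550 = 80 and Ps = 566/9 + (1/9)·550 = 124.
Government outlay = subsidy × quantity = 44 × 550 = 24200.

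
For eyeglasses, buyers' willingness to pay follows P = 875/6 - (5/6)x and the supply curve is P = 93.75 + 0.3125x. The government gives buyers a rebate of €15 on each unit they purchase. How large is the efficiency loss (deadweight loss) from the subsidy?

Deadweight loss = 1080/11

Pre-subsidy: 875/6 - (5/6)x = 93.75 + 0.3125x gives x* = 500/11 and P* = 2375/22.
With the rebate, buyers effectively pay Pb = Ps − 15, where Ps is the price sellers receive.
On the curves, Pb = 875/6 - (5/6)x and Ps = 93.75 + 0.3125x; the wedge Ps − Pb = 15 gives 93.75 + 0.3125x − (875/6 - (5/6)x) = 15, so x' = 644/11.
Then Pb = 875/6 − (5/6)·(644/11) = 2135/22 and Ps = 93.75 + 0.3125·(644/11) = 2465/22.
The subsidy expands output by 644/11 − 500/11 = 144/11 past the efficient level; on those units the gap between marginal cost and willingness to pay runs from 0 up to 15.
DWL = ½ × 15 × 144/11 = 1080/11.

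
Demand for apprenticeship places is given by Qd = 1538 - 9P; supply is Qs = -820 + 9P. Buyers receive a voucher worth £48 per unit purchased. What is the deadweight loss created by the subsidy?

Deadweight loss = £5184

Pre-subsidy: 1538 - 9P = -820 + 9P gives P* = 131, Q* = 359.
With the rebate, buyers effectively pay Pb = Ps − 48, where Ps is the price sellers receive.
Demand in terms of Ps becomes Qd = 1538 − 9(Ps − 48) = 1970 - 9Ps. Setting this equal to supply: 1970 - 9Ps = -820 + 9Ps, so Ps = 155.
Buyers pay Pb = 155 − 48 = 107; Q' = -820 + 9·155 = 575.
The subsidy expands output by 575 − 359 = 216 past the efficient level; on those units the gap between marginal cost and willingness to pay runs from 0 up to 48.
DWL = ½ × 48 × 216 = 5184.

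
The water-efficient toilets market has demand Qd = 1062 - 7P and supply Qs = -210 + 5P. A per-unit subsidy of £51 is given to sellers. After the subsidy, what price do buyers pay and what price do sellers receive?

Buyers pay £84.75; sellers receive £135.75

Pre-subsidy: 1062 - 7P = -210 + 5P gives P* = 106, Q* = 320.
With the subsidy, sellers receive Ps = Pb + 51 for each unit, where Pb is the price buyers pay.
Supply in terms of Pb becomes Qs = -210 + 5(Pb + 51) = 45 + 5Pb. Setting this equal to demand: 1062 - 7Pb = 45 + 5Pb, so Pb = 84.75.
Sellers receive Ps = 84.75 + 51 = 135.75; Q' = 1062 − 7·84.75 = 468.75.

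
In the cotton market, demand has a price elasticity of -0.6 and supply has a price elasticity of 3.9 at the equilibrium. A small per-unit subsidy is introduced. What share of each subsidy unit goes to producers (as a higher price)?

Producer share = 2/15

For a small subsidy around the equilibrium, the benefit split depends on the relative slopes, which at a point are proportional to the elasticities.
Buyer share = εs/(εs + |εd|) = 3.9/(3.9 + 0.6) = 13/15; seller share = |εd|/(εs + |εd|) = 2/15.
So producers capture 2/15 of the subsidy.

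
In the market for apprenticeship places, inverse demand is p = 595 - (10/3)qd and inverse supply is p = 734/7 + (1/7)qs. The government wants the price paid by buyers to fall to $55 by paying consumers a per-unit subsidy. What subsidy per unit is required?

Required subsidy s = $73 per unit

At a buyer price of 55, quantity demanded is 178.5 − 0.3·55 = 162.
Sellers supply 162 only when they receive ps = 734/7 + (1/7)·162 = 128.
s = ps − pb = 128 − 55 = 73.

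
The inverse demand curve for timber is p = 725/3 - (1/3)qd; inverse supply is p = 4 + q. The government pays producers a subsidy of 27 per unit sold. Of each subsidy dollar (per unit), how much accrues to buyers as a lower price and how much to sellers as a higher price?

Buyers gain 6.75 per unit; sellers gain 20.25 per unit

Pre-subsidy: 725/3 - (1/3)q = 4 + q gives q* = 178.25 and p* = 182.25.
With the subsidy, sellers receive ps = pb + 27 for each unit, where pb is the price buyers pay.
On the curves, pb = 725/3 - (1/3)q and ps = 4 + q; the wedge ps − pb = 27 gives 4 + q − (725/3 - (1/3)q) = 27, so q' = 198.5.
Then pb = 725/3 − (1/3)·198.5 = 175.5 and ps = 4 + 1·198.5 = 202.5.
Buyers' price falls by p* − pb = 182.25 − 175.5 = 6.75; sellers' price rises by ps − p* = 202.5 − 182.25 = 20.25.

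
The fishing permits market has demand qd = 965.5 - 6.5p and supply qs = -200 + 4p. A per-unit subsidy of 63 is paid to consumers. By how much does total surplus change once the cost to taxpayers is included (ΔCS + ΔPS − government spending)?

Pre-subsidy: 965.5 - 6.5p = -200 + 4p gives p* = 111, q* = 244.
With the rebate, buyers effectively pay pb = ps − 63, where ps is the price sellers receive.
Demand in terms of ps becomes qd = 965.5 − 6.5(ps − 63) = 1375 - 6.5ps. Setting this equal to supply: 1375 - 6.5ps = -200 + 4ps, so ps = 150.
Buyers pay pb = 150 − 63 = 87; q' = -200 + 4·150 = 400.
ΔCS = ½(244 + 400)(111 − 87) = 7728; ΔPS = ½(244 + 400)(150 − 111) = 12558.
Government spending = 63 × 400 = 25200.
Net change = 7728 + 12558 − 25200 = -4914. The loss equals the DWL triangle ½·63·156.

Net change in total surplus = -4914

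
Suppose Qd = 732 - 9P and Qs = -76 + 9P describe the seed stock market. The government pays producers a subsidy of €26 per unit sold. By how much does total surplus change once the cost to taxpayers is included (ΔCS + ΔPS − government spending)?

Pre-subsidy: 732 - 9P = -76 + 9P gives P* = 404/9, Q* = 328.
With the subsidy, sellers receive Ps = Pb + 26 for each unit, where Pb is the price buyers pay.
Supply in terms of Pb becomes Qs = -76 + 9(Pb + 26) = 158 + 9Pb. Setting this equal to demand: 732 - 9Pb = 158 + 9Pb, so Pb = 287/9.
Sellers receive Ps = 287/9 + 26 = 521/9; Q' = 732 − 9·(287/9) = 445.
ΔCS = ½(328 + 445)(404/9 − 287/9) = 5024.5; ΔPS = ½(328 + 445)(521/9 − 404/9) = 5024.5.
Government spending = 26 × 445 = 11570.
Net change = 5024.5 + 5024.5 − 11570 = -1521. The loss equals the DWL triangle ½·26·117.

Net change in total surplus = -€1521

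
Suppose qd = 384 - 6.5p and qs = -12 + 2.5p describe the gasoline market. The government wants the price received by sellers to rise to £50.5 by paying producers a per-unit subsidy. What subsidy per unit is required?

Required subsidy s = £9 per unit

At a seller price of 50.5, quantity supplied is -12 + 2.5·50.5 = 114.25.
Buyers absorb 114.25 only when they pay pb with 384 − 6.5·pb = 114.25, i.e. pb = 41.5.
s = ps − pb = 50.5 − 41.5 = 9.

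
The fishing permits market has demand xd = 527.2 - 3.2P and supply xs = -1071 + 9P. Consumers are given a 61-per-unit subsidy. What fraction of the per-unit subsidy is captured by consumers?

Pre-subsidy: 527.2 - 3.2P = -1071 + 9P gives P* = 131, x* = 108.
With the rebate, buyers effectively pay Pb = Ps − 61, where Ps is the price sellers receive.
Demand in terms of Ps becomes xd = 527.2 − 3.2(Ps − 61) = 722.4 - 3.2Ps. Setting this equal to supply: 722.4 - 3.2Ps = -1071 + 9Ps, so Ps = 147.
Buyers pay Pb = 147 − 61 = 86; x' = -1071 + 9·147 = 252.
Buyers' price falls by P* − Pb = 131 − 86 = 45; sellers' price rises by Ps − P* = 147 − 131 = 16.
So consumers capture 45/61 = 45/61 of each unit of subsidy.

Consumer share = 45/61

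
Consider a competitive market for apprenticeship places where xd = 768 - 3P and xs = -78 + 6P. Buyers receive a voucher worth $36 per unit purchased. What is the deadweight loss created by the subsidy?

Deadweight loss = $1296

Pre-subsidy: 768 - 3P = -78 + 6P gives P* = 94, x* = 486.
With the rebate, buyers effectively pay Pb = Ps − 36, where Ps is the price sellers receive.
Demand in terms of Ps becomes xd = 768 − 3(Ps − 36) = 876 - 3Ps. Setting this equal to supply: 876 - 3Ps = -78 + 6Ps, so Ps = 106.
Buyers pay Pb = 106 − 36 = 70; x' = -78 + 6·106 = 558.
The subsidy expands output by 558 − 486 = 72 past the efficient level; on those units the gap between marginal cost and willingness to pay runs from 0 up to 36.
DWL = ½ × 36 × 72 = 1296.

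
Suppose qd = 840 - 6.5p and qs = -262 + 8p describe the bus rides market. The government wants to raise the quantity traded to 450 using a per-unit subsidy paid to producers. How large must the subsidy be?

Required subsidy s = 29 per unit

At q = 450, invert demand for the buyer price: pb = (840 − 450)/6.5 = 60; invert supply for the seller price: ps = (450 − (-262))/8 = 89.
The subsidy must fill the gap: s = ps − pb = 89 − 60 = 29.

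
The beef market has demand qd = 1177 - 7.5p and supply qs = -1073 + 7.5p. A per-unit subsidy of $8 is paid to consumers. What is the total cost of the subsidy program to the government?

Government cost = $656

Pre-subsidy: 1177 - 7.5p = -1073 + 7.5p gives p* = 150, q* = 52.
With the rebate, buyers effectively pay pb = ps − 8, where ps is the price sellers receive.
Demand in terms of ps becomes qd = 1177 − 7.5(ps − 8) = 1237 - 7.5ps. Setting this equal to supply: 1237 - 7.5ps = -1073 + 7.5ps, so ps = 154.
Buyers pay pb = 154 − 8 = 146; q' = -1073 + 7.5·154 = 82.
Government outlay = subsidy × quantity = 8 × 82 = 656.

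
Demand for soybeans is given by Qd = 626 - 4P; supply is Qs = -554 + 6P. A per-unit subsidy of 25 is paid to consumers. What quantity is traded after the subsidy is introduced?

Pre-subsidy: 626 - 4P = -554 + 6P gives P* = 118, Q* = 154.
With the rebate, buyers effectively pay Pb = Ps − 25, where Ps is the price sellers receive.
Demand in terms of Ps becomes Qd = 626 − 4(Ps − 25) = 726 - 4Ps. Setting this equal to supply: 726 - 4Ps = -554 + 6Ps, so Ps = 128.
Buyers pay Pb = 128 − 25 = 103; Q' = -554 + 6·128 = 214.

Q' = 214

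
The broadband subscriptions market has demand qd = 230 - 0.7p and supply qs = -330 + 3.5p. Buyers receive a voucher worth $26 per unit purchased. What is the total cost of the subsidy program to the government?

Government cost = 11843/3

Pre-subsidy: 230 - 0.7p = -330 + 3.5p gives p* = 400/3, q* = 410/3.
With the rebate, buyers effectively pay pb = ps − 26, where ps is the price sellers receive.
Demand in terms of ps becomes qd = 230 − 0.7(ps − 26) = 248.2 - 0.7ps. Setting this equal to supply: 248.2 - 0.7ps = -330 + 3.5ps, so ps = 413/3.
Buyers pay pb = 413/3 − 26 = 335/3; q' = -330 + 3.5·(413/3) = 911/6.
Government outlay = subsidy × quantity = 26 × 911/6 = 11843/3.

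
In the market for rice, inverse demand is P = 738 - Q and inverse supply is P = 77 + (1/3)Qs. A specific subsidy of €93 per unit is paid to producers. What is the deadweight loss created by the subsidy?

Deadweight loss = €3243.375

Pre-subsidy: 738 - Q = 77 + (1/3)Q gives Q* = 495.75 and P* = 242.25.
With the subsidy, sellers receive Ps = Pb + 93 for each unit, where Pb is the price buyers pay.
On the curves, Pb = 738 - Q and Ps = 77 + (1/3)Q; the wedge Ps − Pb = 93 gives 77 + (1/3)Q − (738 - Q) = 93, so Q' = 565.5.
Then Pb = 738 − 1·565.5 = 172.5 and Ps = 77 + (1/3)·565.5 = 265.5.
The subsidy expands output by 565.5 − 495.75 = 69.75 past the efficient level; on those units the gap between marginal cost and willingness to pay runs from 0 up to 93.
DWL = ½ × 93 × 69.75 = 3243.375.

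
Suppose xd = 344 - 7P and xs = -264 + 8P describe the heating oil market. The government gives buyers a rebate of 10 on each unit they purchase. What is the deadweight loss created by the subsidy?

Deadweight loss = 560/3

Pre-subsidy: 344 - 7P = -264 + 8P gives P* = 608/15, x* = 904/15.
With the rebate, buyers effectively pay Pb = Ps − 10, where Ps is the price sellers receive.
Demand in terms of Ps becomes xd = 344 − 7(Ps − 10) = 414 - 7Ps. Setting this equal to supply: 414 - 7Ps = -264 + 8Ps, so Ps = 45.2.
Buyers pay Pb = 45.2 − 10 = 35.2; x' = -264 + 8·45.2 = 97.6.
The subsidy expands output by 97.6 − 904/15 = 112/3 past the efficient level; on those units the gap between marginal cost and willingness to pay runs from 0 up to 10.
DWL = ½ × 10 × 112/3 = 560/3.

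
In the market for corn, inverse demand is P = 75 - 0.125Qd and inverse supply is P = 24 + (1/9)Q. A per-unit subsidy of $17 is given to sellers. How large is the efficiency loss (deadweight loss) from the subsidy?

Pre-subsidy: 75 - 0.125Q = 24 + (1/9)Q gives Q* = 216 and P* = 48.
With the subsidy, sellers receive Ps = Pb + 17 for each unit, where Pb is the price buyers pay.
On the curves, Pb = 75 - 0.125Q and Ps = 24 + (1/9)Q; the wedge Ps − Pb = 17 gives 24 + (1/9)Q − (75 - 0.125Q) = 17, so Q' = 288.
Then Pb = 75 − 0.125·288 = 39 and Ps = 24 + (1/9)·288 = 56.
The subsidy expands output by 288 − 216 = 72 past the efficient level; on those units the gap between marginal cost and willingness to pay runs from 0 up to 17.
DWL = ½ × 17 × 72 = 612.

Deadweight loss = $612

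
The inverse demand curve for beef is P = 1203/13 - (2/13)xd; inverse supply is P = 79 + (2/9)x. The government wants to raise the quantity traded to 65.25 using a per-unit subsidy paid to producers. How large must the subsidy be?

At x = 65.25, from the demand curve buyers pay Pb = 1203/13 − (2/13)·65.25 = 82.5; from the supply curve sellers need Ps = 79 + (2/9)·65.25 = 93.5.
The subsidy must fill the gap: s = Ps − Pb = 93.5 − 82.5 = 11.

Required subsidy s = 11 per unit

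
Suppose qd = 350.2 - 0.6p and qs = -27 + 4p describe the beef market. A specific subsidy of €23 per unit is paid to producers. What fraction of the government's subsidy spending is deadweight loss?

Pre-subsidy: 350.2 - 0.6p = -27 + 4p gives p* = 82, q* = 301.
With the subsidy, sellers receive ps = pb + 23 for each unit, where pb is the price buyers pay.
Supply in terms of pb becomes qs = -27 + 4(pb + 23) = 65 + 4pb. Setting this equal to demand: 350.2 - 0.6pb = 65 + 4pb, so pb = 62.
Sellers receive ps = 62 + 23 = 85; q' = 350.2 − 0.6·62 = 313.
ΔCS = ½(301 + 313)(82 − 62) = 6140; ΔPS = ½(301 + 313)(85 − 82) = 921.
Government spending = 23 × 313 = 7199.
DWL = ½ × 23 × (313 − 301) = 138; fraction = 138 / 7199 = 6/313.

DWL / government spending = 6/313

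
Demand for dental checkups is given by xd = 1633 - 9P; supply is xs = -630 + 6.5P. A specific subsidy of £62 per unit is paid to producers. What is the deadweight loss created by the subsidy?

Pre-subsidy: 1633 - 9P = -630 + 6.5P gives P* = 146, x* = 319.
With the subsidy, sellers receive Ps = Pb + 62 for each unit, where Pb is the price buyers pay.
Supply in terms of Pb becomes xs = -630 + 6.5(Pb + 62) = -227 + 6.5Pb. Setting this equal to demand: 1633 - 9Pb = -227 + 6.5Pb, so Pb = 120.
Sellers receive Ps = 120 + 62 = 182; x' = 1633 − 9·120 = 553.
The subsidy expands output by 553 − 319 = 234 past the efficient level; on those units the gap between marginal cost and willingness to pay runs from 0 up to 62.
DWL = ½ × 62 × 234 = 7254.

Deadweight loss = £7254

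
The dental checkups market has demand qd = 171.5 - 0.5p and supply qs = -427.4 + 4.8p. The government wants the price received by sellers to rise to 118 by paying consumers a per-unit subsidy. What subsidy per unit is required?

Required subsidy s = 53 per unit

At a seller price of 118, quantity supplied is -427.4 + 4.8·118 = 139.
Buyers absorb 139 only when they pay pb with 171.5 − 0.5·pb = 139, i.e. pb = 65.
s = ps − pb = 118 − 65 = 53.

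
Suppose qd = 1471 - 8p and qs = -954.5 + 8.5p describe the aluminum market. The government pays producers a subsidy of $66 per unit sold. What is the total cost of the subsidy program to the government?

Pre-subsidy: 1471 - 8p = -954.5 + 8.5p gives p* = 147, q* = 295.
With the subsidy, sellers receive ps = pb + 66 for each unit, where pb is the price buyers pay.
Supply in terms of pb becomes qs = -954.5 + 8.5(pb + 66) = -393.5 + 8.5pb. Setting this equal to demand: 1471 - 8pb = -393.5 + 8.5pb, so pb = 113.
Sellers receive ps = 113 + 66 = 179; q' = 1471 − 8·113 = 567.
Government outlay = subsidy × quantity = 66 × 567 = 37422.

Government cost = $37422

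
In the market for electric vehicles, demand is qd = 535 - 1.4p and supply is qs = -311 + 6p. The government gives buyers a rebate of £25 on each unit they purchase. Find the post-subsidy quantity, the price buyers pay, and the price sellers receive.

Pre-subsidy: 535 - 1.4p = -311 + 6p gives p* = 4230/37, q* = 13873/37.
With the rebate, buyers effectively pay pb = ps − 25, where ps is the price sellers receive.
Demand in terms of ps becomes qd = 535 − 1.4(ps − 25) = 570 - 1.4ps. Setting this equal to supply: 570 - 1.4ps = -311 + 6ps, so ps = 4405/37.
Buyers pay pb = 4405/37 − 25 = 3480/37; q' = -311 + 6·(4405/37) = 14923/37.

q' = 14923/37; buyers pay 3480/37; sellers receive 4405/37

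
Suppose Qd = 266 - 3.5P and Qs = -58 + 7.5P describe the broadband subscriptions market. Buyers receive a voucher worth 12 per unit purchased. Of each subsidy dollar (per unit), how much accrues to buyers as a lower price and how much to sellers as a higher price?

Buyers gain 90/11 per unit; sellers gain 42/11 per unit

Pre-subsidy: 266 - 3.5P = -58 + 7.5P gives P* = 324/11, Q* = 1792/11.
With the rebate, buyers effectively pay Pb = Ps − 12, where Ps is the price sellers receive.
Demand in terms of Ps becomes Qd = 266 − 3.5(Ps − 12) = 308 - 3.5Ps. Setting this equal to supply: 308 - 3.5Ps = -58 + 7.5Ps, so Ps = 366/11.
Buyers pay Pb = 366/11 − 12 = 234/11; Q' = -58 + 7.5·(366/11) = 2107/11.
Buyers' price falls by P* − Pb = 324/11 − 234/11 = 90/11; sellers' price rises by Ps − P* = 366/11 − 324/11 = 42/11.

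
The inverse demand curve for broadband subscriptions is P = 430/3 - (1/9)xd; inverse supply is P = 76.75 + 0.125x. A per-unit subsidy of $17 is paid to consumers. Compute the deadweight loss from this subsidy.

Pre-subsidy: 430/3 - (1/9)x = 76.75 + 0.125x gives x* = 282 and P* = 112.
With the rebate, buyers effectively pay Pb = Ps − 17, where Ps is the price sellers receive.
On the curves, Pb = 430/3 - (1/9)x and Ps = 76.75 + 0.125x; the wedge Ps − Pb = 17 gives 76.75 + 0.125x − (430/3 - (1/9)x) = 17, so x' = 354.
Then Pb = 430/3 − (1/9)·354 = 104 and Ps = 76.75 + 0.125·354 = 121.
The subsidy expands output by 354 − 282 = 72 past the efficient level; on those units the gap between marginal cost and willingness to pay runs from 0 up to 17.
DWL = ½ × 17 × 72 = 612.

Deadweight loss = $612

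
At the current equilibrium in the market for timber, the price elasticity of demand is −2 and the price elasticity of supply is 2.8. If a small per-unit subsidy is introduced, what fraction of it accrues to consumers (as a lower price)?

Consumer share = 7/12

For a small subsidy around the equilibrium, the benefit split depends on the relative slopes, which at a point are proportional to the elasticities.
Buyer share = εs/(εs + |εd|) = 2.8/(2.8 + 2) = 7/12; seller share = |εd|/(εs + |εd|) = 5/12.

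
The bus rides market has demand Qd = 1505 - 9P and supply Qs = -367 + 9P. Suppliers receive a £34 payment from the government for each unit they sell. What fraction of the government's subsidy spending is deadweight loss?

DWL / government spending = 153/1444

Pre-subsidy: 1505 - 9P = -367 + 9P gives P* = 104, Q* = 569.
With the subsidy, sellers receive Ps = Pb + 34 for each unit, where Pb is the price buyers pay.
Supply in terms of Pb becomes Qs = -367 + 9(Pb + 34) = -61 + 9Pb. Setting this equal to demand: 1505 - 9Pb = -61 + 9Pb, so Pb = 87.
Sellers receive Ps = 87 + 34 = 121; Q' = 1505 − 9·87 = 722.
ΔCS = ½(569 + 722)(104 − 87) = 10973.5; ΔPS = ½(569 + 722)(121 − 104) = 10973.5.
Government spending = 34 × 722 = 24548.
DWL = ½ × 34 × (722 − 569) = 2601; fraction = 2601 / 24548 = 153/1444.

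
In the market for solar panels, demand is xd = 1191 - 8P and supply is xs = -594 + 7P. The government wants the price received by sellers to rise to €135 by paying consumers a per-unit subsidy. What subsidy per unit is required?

Required subsidy s = €30 per unit

At a seller price of 135, quantity supplied is -594 + 7·135 = 351.
Buyers absorb 351 only when they pay Pb with 1191 − 8·Pb = 351, i.e. Pb = 105.
s = Ps − Pb = 135 − 105 = 30.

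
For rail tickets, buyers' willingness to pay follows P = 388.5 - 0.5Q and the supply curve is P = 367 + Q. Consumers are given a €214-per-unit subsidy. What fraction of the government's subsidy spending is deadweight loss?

DWL / government spending = 214/471

Pre-subsidy: 388.5 - 0.5Q = 367 + Q gives Q* = 43/3 and P* = 1144/3.
With the rebate, buyers effectively pay Pb = Ps − 214, where Ps is the price sellers receive.
On the curves, Pb = 388.5 - 0.5Q and Ps = 367 + Q; the wedge Ps − Pb = 214 gives 367 + Q − (388.5 - 0.5Q) = 214, so Q' = 157.
Then Pb = 388.5 − 0.5·157 = 310 and Ps = 367 + 1·157 = 524.
ΔCS = ½(43/3 + 157)(1144/3 − 310) = 54998/9; ΔPS = ½(43/3 + 157)(524 − 1144/3) = 109996/9.
Government spending = 214 × 157 = 33598.
DWL = ½ × 214 × (157 − 43/3) = 45796/3; fraction = (45796/3) / 33598 = 214/471.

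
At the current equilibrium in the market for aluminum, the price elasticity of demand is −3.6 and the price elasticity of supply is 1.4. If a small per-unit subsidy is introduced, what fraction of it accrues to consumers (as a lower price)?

Consumer share = 0.28

For a small subsidy around the equilibrium, the benefit split depends on the relative slopes, which at a point are proportional to the elasticities.
Buyer share = εs/(εs + |εd|) = 1.4/(1.4 + 3.6) = 0.28; seller share = |εd|/(εs + |εd|) = 0.72.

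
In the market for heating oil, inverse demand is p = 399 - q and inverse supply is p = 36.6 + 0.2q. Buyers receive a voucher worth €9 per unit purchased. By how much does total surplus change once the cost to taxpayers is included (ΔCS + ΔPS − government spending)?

Pre-subsidy: 399 - q = 36.6 + 0.2q gives q* = 302 and p* = 97.
With the rebate, buyers effectively pay pb = ps − 9, where ps is the price sellers receive.
On the curves, pb = 399 - q and ps = 36.6 + 0.2q; the wedge ps − pb = 9 gives 36.6 + 0.2q − (399 - q) = 9, so q' = 309.5.
Then pb = 399 − 1·309.5 = 89.5 and ps = 36.6 + 0.2·309.5 = 98.5.
ΔCS = ½(302 + 309.5)(97 − 89.5) = 2293.125; ΔPS = ½(302 + 309.5)(98.5 − 97) = 458.625.
Government spending = 9 × 309.5 = 2785.5.
Net change = 2293.125 + 458.625 − 2785.5 = -33.75. The loss equals the DWL triangle ½·9·7.5.

Net change in total surplus = -€33.75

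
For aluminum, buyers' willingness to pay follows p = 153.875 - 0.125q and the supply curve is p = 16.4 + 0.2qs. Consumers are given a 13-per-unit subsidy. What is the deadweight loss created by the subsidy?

Pre-subsidy: 153.875 - 0.125q = 16.4 + 0.2q gives q* = 423 and p* = 101.
With the rebate, buyers effectively pay pb = ps − 13, where ps is the price sellers receive.
On the curves, pb = 153.875 - 0.125q and ps = 16.4 + 0.2q; the wedge ps − pb = 13 gives 16.4 + 0.2q − (153.875 - 0.125q) = 13, so q' = 463.
Then pb = 153.875 − 0.125·463 = 96 and ps = 16.4 + 0.2·463 = 109.
The subsidy expands output by 463 − 423 = 40 past the efficient level; on those units the gap between marginal cost and willingness to pay runs from 0 up to 13.
DWL = ½ × 13 × 40 = 260.

Deadweight loss = 260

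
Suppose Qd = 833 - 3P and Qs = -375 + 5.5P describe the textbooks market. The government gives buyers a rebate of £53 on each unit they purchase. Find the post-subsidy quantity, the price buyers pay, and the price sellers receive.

Pre-subsidy: 833 - 3P = -375 + 5.5P gives P* = 2416/17, Q* = 6913/17.
With the rebate, buyers effectively pay Pb = Ps − 53, where Ps is the price sellers receive.
Demand in terms of Ps becomes Qd = 833 − 3(Ps − 53) = 992 - 3Ps. Setting this equal to supply: 992 - 3Ps = -375 + 5.5Ps, so Ps = 2734/17.
Buyers pay Pb = 2734/17 − 53 = 1833/17; Q' = -375 + 5.5·(2734/17) = 8662/17.

Q' = 8662/17; buyers pay 1833/17; sellers receive 2734/17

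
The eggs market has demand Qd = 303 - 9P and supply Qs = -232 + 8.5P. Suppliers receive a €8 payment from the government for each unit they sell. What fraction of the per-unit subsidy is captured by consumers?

Consumer share = 17/35

Pre-subsidy: 303 - 9P = -232 + 8.5P gives P* = 214/7, Q* = 195/7.
With the subsidy, sellers receive Ps = Pb + 8 for each unit, where Pb is the price buyers pay.
Supply in terms of Pb becomes Qs = -232 + 8.5(Pb + 8) = -164 + 8.5Pb. Setting this equal to demand: 303 - 9Pb = -164 + 8.5Pb, so Pb = 934/35.
Sellers receive Ps = 934/35 + 8 = 1214/35; Q' = 303 − 9·(934/35) = 2199/35.
Buyers' price falls by P* − Pb = 214/7 − 934/35 = 136/35; sellers' price rises by Ps − P* = 1214/35 − 214/7 = 144/35.
So consumers capture (136/35)/8 = 17/35 of each unit of subsidy.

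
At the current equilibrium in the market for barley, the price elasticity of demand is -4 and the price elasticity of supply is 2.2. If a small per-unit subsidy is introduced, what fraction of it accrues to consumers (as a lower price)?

For a small subsidy around the equilibrium, the benefit split depends on the relative slopes, which at a point are proportional to the elasticities.
Buyer share = εs/(εs + |εd|) = 2.2/(2.2 + 4) = 11/31; seller share = |εd|/(εs + |εd|) = 20/31.

Consumer share = 11/31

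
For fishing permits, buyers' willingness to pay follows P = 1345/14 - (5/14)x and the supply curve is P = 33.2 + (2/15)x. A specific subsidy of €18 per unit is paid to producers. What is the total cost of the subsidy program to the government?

Government cost = 305694/103

Pre-subsidy: 1345/14 - (5/14)x = 33.2 + (2/15)x gives x* = 13203/103 and P* = 5180/103.
With the subsidy, sellers receive Ps = Pb + 18 for each unit, where Pb is the price buyers pay.
On the curves, Pb = 1345/14 - (5/14)x and Ps = 33.2 + (2/15)x; the wedge Ps − Pb = 18 gives 33.2 + (2/15)x − (1345/14 - (5/14)x) = 18, so x' = 16983/103.
Then Pb = 1345/14 − (5/14)·(16983/103) = 3830/103 and Ps = 33.2 + (2/15)·(16983/103) = 5684/103.
Government outlay = subsidy × quantity = 18 × 16983/103 = 305694/103.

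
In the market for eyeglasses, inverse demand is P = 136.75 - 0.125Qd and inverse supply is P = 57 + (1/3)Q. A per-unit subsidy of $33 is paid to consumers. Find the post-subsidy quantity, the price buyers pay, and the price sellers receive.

Q' = 246; buyers pay $106; sellers receive $139

Pre-subsidy: 136.75 - 0.125Q = 57 + (1/3)Q gives Q* = 174 and P* = 115.
With the rebate, buyers effectively pay Pb = Ps − 33, where Ps is the price sellers receive.
On the curves, Pb = 136.75 - 0.125Q and Ps = 57 + (1/3)Q; the wedge Ps − Pb = 33 gives 57 + (1/3)Q − (136.75 - 0.125Q) = 33, so Q' = 246.
Then Pb = 136.75 − 0.125·246 = 106 and Ps = 57 + (1/3)·246 = 139.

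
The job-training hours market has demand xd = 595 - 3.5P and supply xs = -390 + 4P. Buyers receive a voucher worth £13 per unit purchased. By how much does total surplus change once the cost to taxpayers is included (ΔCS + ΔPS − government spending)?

Net change in total surplus = -2366/15

Pre-subsidy: 595 - 3.5P = -390 + 4P gives P* = 394/3, x* = 406/3.
With the rebate, buyers effectively pay Pb = Ps − 13, where Ps is the price sellers receive.
Demand in terms of Ps becomes xd = 595 − 3.5(Ps − 13) = 640.5 - 3.5Ps. Setting this equal to supply: 640.5 - 3.5Ps = -390 + 4Ps, so Ps = 137.4.
Buyers pay Pb = 137.4 − 13 = 124.4; x' = -390 + 4·137.4 = 159.6.
ΔCS = ½(406/3 + 159.6)(394/3 − 124.4) = 230048/225; ΔPS = ½(406/3 + 159.6)(137.4 − 394/3) = 201292/225.
Government spending = 13 × 159.6 = 2074.8.
Net change = 230048/225 + 201292/225 − 2074.8 = -2366/15. The loss equals the DWL triangle ½·13·364/15.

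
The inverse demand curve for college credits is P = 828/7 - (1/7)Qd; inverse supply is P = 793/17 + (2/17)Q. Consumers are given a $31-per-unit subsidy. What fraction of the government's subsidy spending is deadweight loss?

Pre-subsidy: 828/7 - (1/7)Q = 793/17 + (2/17)Q gives Q* = 275 and P* = 79.
With the rebate, buyers effectively pay Pb = Ps − 31, where Ps is the price sellers receive.
On the curves, Pb = 828/7 - (1/7)Q and Ps = 793/17 + (2/17)Q; the wedge Ps − Pb = 31 gives 793/17 + (2/17)Q − (828/7 - (1/7)Q) = 31, so Q' = 394.
Then Pb = 828/7 − (1/7)·394 = 62 and Ps = 793/17 + (2/17)·394 = 93.
ΔCS = ½(275 + 394)(79 − 62) = 5686.5; ΔPS = ½(275 + 394)(93 − 79) = 4683.
Government spending = 31 × 394 = 12214.
DWL = ½ × 31 × (394 − 275) = 1844.5; fraction = 1844.5 / 12214 = 119/788.

DWL / government spending = 119/788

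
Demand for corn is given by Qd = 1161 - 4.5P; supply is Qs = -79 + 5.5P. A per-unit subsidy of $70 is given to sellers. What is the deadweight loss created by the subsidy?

Pre-subsidy: 1161 - 4.5P = -79 + 5.5P gives P* = 124, Q* = 603.
With the subsidy, sellers receive Ps = Pb + 70 for each unit, where Pb is the price buyers pay.
Supply in terms of Pb becomes Qs = -79 + 5.5(Pb + 70) = 306 + 5.5Pb. Setting this equal to demand: 1161 - 4.5Pb = 306 + 5.5Pb, so Pb = 85.5.
Sellers receive Ps = 85.5 + 70 = 155.5; Q' = 1161 − 4.5·85.5 = 776.25.
The subsidy expands output by 776.25 − 603 = 173.25 past the efficient level; on those units the gap between marginal cost and willingness to pay runs from 0 up to 70.
DWL = ½ × 70 × 173.25 = 6063.75.

Deadweight loss = $6063.75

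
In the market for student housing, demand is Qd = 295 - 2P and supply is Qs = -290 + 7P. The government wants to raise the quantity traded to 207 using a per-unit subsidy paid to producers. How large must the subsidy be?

At Q = 207, invert demand for the buyer price: Pb = (295 − 207)/2 = 44; invert supply for the seller price: Ps = (207 − (-290))/7 = 71.
The subsidy must fill the gap: s = Ps − Pb = 71 − 44 = 27.

Required subsidy s = 27 per unit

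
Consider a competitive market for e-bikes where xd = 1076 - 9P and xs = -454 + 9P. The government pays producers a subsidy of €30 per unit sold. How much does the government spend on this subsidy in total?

Government cost = €13380

Pre-subsidy: 1076 - 9P = -454 + 9P gives P* = 85, x* = 311.
With the subsidy, sellers receive Ps = Pb + 30 for each unit, where Pb is the price buyers pay.
Supply in terms of Pb becomes xs = -454 + 9(Pb + 30) = -184 + 9Pb. Setting this equal to demand: 1076 - 9Pb = -184 + 9Pb, so Pb = 70.
Sellers receive Ps = 70 + 30 = 100; x' = 1076 − 9·70 = 446.
Government outlay = subsidy × quantity = 30 × 446 = 13380.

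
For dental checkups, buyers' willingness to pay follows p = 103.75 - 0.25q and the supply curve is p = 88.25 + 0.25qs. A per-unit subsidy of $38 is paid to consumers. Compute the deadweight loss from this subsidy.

Pre-subsidy: 103.75 - 0.25q = 88.25 + 0.25q gives q* = 31 and p* = 96.
With the rebate, buyers effectively pay pb = ps − 38, where ps is the price sellers receive.
On the curves, pb = 103.75 - 0.25q and ps = 88.25 + 0.25q; the wedge ps − pb = 38 gives 88.25 + 0.25q − (103.75 - 0.25q) = 38, so q' = 107.
Then pb = 103.75 − 0.25·107 = 77 and ps = 88.25 + 0.25·107 = 115.
The subsidy expands output by 107 − 31 = 76 past the efficient level; on those units the gap between marginal cost and willingness to pay runs from 0 up to 38.
DWL = ½ × 38 × 76 = 1444.

Deadweight loss = $1444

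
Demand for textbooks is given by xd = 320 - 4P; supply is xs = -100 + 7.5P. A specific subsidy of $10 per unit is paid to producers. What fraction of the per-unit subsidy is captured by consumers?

Consumer share = 15/23

Pre-subsidy: 320 - 4P = -100 + 7.5P gives P* = 840/23, x* = 4000/23.
With the subsidy, sellers receive Ps = Pb + 10 for each unit, where Pb is the price buyers pay.
Supply in terms of Pb becomes xs = -100 + 7.5(Pb + 10) = -25 + 7.5Pb. Setting this equal to demand: 320 - 4Pb = -25 + 7.5Pb, so Pb = 30.
Sellers receive Ps = 30 + 10 = 40; x' = 320 − 4·30 = 200.
Buyers' price falls by P* − Pb = 840/23 − 30 = 150/23; sellers' price rises by Ps − P* = 40 − 840/23 = 80/23.
So consumers capture (150/23)/10 = 15/23 of each unit of subsidy.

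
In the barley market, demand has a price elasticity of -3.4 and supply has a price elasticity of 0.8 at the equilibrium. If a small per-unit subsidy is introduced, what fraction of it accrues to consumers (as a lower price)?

For a small subsidy around the equilibrium, the benefit split depends on the relative slopes, which at a point are proportional to the elasticities.
Buyer share = εs/(εs + |εd|) = 0.8/(0.8 + 3.4) = 4/21; seller share = |εd|/(εs + |εd|) = 17/21.

Consumer share = 4/21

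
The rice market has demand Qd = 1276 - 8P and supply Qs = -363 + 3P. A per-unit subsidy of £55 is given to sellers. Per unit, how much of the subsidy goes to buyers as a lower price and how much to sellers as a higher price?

Pre-subsidy: 1276 - 8P = -363 + 3P gives P* = 149, Q* = 84.
With the subsidy, sellers receive Ps = Pb + 55 for each unit, where Pb is the price buyers pay.
Supply in terms of Pb becomes Qs = -363 + 3(Pb + 55) = -198 + 3Pb. Setting this equal to demand: 1276 - 8Pb = -198 + 3Pb, so Pb = 134.
Sellers receive Ps = 134 + 55 = 189; Q' = 1276 − 8·134 = 204.
Buyers' price falls by P* − Pb = 149 − 134 = 15; sellers' price rises by Ps − P* = 189 − 149 = 40.

Buyers gain £15 per unit; sellers gain £40 per unit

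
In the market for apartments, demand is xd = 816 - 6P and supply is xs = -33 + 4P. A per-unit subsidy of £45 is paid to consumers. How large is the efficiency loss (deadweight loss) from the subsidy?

Pre-subsidy: 816 - 6P = -33 + 4P gives P* = 84.9, x* = 306.6.
With the rebate, buyers effectively pay Pb = Ps − 45, where Ps is the price sellers receive.
Demand in terms of Ps becomes xd = 816 − 6(Ps − 45) = 1086 - 6Ps. Setting this equal to supply: 1086 - 6Ps = -33 + 4Ps, so Ps = 111.9.
Buyers pay Pb = 111.9 − 45 = 66.9; x' = -33 + 4·111.9 = 414.6.
The subsidy expands output by 414.6 − 306.6 = 108 past the efficient level; on those units the gap between marginal cost and willingness to pay runs from 0 up to 45.
DWL = ½ × 45 × 108 = 2430.

Deadweight loss = £2430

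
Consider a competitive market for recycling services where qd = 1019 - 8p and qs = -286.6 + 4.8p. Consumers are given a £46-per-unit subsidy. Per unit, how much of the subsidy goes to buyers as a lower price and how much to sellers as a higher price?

Pre-subsidy: 1019 - 8p = -286.6 + 4.8p gives p* = 102, q* = 203.
With the rebate, buyers effectively pay pb = ps − 46, where ps is the price sellers receive.
Demand in terms of ps becomes qd = 1019 − 8(ps − 46) = 1387 - 8ps. Setting this equal to supply: 1387 - 8ps = -286.6 + 4.8ps, so ps = 130.75.
Buyers pay pb = 130.75 − 46 = 84.75; q' = -286.6 + 4.8·130.75 = 341.
Buyers' price falls by p* − pb = 102 − 84.75 = 17.25; sellers' price rises by ps − p* = 130.75 − 102 = 28.75.

Buyers gain £17.25 per unit; sellers gain £28.75 per unit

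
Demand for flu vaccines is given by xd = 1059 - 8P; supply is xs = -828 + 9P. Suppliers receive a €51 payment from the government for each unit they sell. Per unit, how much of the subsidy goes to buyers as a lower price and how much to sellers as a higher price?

Buyers gain €27 per unit; sellers gain €24 per unit

Pre-subsidy: 1059 - 8P = -828 + 9P gives P* = 111, x* = 171.
With the subsidy, sellers receive Ps = Pb + 51 for each unit, where Pb is the price buyers pay.
Supply in terms of Pb becomes xs = -828 + 9(Pb + 51) = -369 + 9Pb. Setting this equal to demand: 1059 - 8Pb = -369 + 9Pb, so Pb = 84.
Sellers receive Ps = 84 + 51 = 135; x' = 1059 − 8·84 = 387.
Buyers' price falls by P* − Pb = 111 − 84 = 27; sellers' price rises by Ps − P* = 135 − 111 = 24.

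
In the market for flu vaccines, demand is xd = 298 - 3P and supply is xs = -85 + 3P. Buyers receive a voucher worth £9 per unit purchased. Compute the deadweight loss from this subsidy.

Pre-subsidy: 298 - 3P = -85 + 3P gives P* = 383/6, x* = 106.5.
With the rebate, buyers effectively pay Pb = Ps − 9, where Ps is the price sellers receive.
Demand in terms of Ps becomes xd = 298 − 3(Ps − 9) = 325 - 3Ps. Setting this equal to supply: 325 - 3Ps = -85 + 3Ps, so Ps = 205/3.
Buyers pay Pb = 205/3 − 9 = 178/3; x' = -85 + 3·(205/3) = 120.
The subsidy expands output by 120 − 106.5 = 13.5 past the efficient level; on those units the gap between marginal cost and willingness to pay runs from 0 up to 9.
DWL = ½ × 9 × 13.5 = 60.75.

Deadweight loss = £60.75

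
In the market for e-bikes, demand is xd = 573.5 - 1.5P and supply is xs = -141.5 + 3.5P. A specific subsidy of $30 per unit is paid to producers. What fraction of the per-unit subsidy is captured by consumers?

Pre-subsidy: 573.5 - 1.5P = -141.5 + 3.5P gives P* = 143, x* = 359.
With the subsidy, sellers receive Ps = Pb + 30 for each unit, where Pb is the price buyers pay.
Supply in terms of Pb becomes xs = -141.5 + 3.5(Pb + 30) = -36.5 + 3.5Pb. Setting this equal to demand: 573.5 - 1.5Pb = -36.5 + 3.5Pb, so Pb = 122.
Sellers receive Ps = 122 + 30 = 152; x' = 573.5 − 1.5·122 = 390.5.
Buyers' price falls by P* − Pb = 143 − 122 = 21; sellers' price rises by Ps − P* = 152 − 143 = 9.
So consumers capture 21/30 = 0.7 of each unit of subsidy.

Consumer share = 0.7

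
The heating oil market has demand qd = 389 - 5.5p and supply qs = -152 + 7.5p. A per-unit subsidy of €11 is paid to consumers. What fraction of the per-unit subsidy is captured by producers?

Pre-subsidy: 389 - 5.5p = -152 + 7.5p gives p* = 541/13, q* = 4163/26.
With the rebate, buyers effectively pay pb = ps − 11, where ps is the price sellers receive.
Demand in terms of ps becomes qd = 389 − 5.5(ps − 11) = 449.5 - 5.5ps. Setting this equal to supply: 449.5 - 5.5ps = -152 + 7.5ps, so ps = 1203/26.
Buyers pay pb = 1203/26 − 11 = 917/26; q' = -152 + 7.5·(1203/26) = 10141/52.
Buyers' price falls by p* − pb = 541/13 − 917/26 = 165/26; sellers' price rises by ps − p* = 1203/26 − 541/13 = 121/26.
So producers capture (121/26)/11 = 11/26 of each unit of subsidy.

Producer share = 11/26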